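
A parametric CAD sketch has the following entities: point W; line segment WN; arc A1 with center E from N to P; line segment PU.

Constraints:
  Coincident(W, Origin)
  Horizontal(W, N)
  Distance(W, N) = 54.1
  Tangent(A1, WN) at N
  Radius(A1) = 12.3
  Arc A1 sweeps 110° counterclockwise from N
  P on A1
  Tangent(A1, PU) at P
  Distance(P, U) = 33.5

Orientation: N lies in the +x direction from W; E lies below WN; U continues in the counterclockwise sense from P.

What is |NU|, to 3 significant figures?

48.0

W is at the origin; W and N share the same y with |WN| = 54.1 and N on the +x side, so N = (54.1, 0.00). Tangency of A1 to WN means the radius EN is perpendicular to WN, so E = N + (0, -12.3) = (54.1, -12.3). On A1, N sits at bearing 90° from E; a 110° counterclockwise sweep puts P at bearing 200°, so P = E + 12.3·(cos 200°, sin 200°) = (42.5, -16.5). A1 meets PU tangentially, so EP is at right angles to PU, so PU runs along (−sin 200°, cos 200°); with |PU| = 33.5, U = (54.0, -48.0). Then |NU| = |U − N| = 48.0.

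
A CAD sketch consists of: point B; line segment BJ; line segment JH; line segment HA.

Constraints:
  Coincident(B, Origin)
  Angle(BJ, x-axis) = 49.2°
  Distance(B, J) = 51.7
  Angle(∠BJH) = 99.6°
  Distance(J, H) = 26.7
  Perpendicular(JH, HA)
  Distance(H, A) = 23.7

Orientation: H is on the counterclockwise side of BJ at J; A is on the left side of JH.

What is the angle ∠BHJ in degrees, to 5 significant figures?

55.281°

B is at the origin; BJ runs at 49.2° with length 51.7, so J = 51.7·(cos 49.2°, sin 49.2°) = (33.782, 39.137). ∠BJH = 99.6°, so JH runs at 49.2° + (180° − 99.6°) = 129.60° from the x-axis; with |JH| = 26.7, H = J + 26.7·(cos 129.60°, sin 129.60°) = (16.763, 59.709). Then cos ∠BHJ = HB·HJ / (|HB||HJ|), giving 55.281°.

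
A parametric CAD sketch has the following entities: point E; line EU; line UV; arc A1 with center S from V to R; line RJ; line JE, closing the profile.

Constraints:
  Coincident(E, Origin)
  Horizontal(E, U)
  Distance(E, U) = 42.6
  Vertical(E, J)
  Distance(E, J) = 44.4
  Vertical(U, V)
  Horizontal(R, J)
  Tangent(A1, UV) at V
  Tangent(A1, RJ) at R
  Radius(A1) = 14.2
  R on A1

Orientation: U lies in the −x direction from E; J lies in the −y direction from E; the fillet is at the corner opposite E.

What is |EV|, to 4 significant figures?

52.22

E is at the origin; E and U share the same y with |EU| = 42.6 and U on the −x side, so U = (-42.60, 0.000). EJ is vertical with |EJ| = 44.4 and J on the −y side, so J = (0.000, -44.40). The virtual corner opposite E is at (-42.60, -44.40). The tangent condition forces SV to be normal to UV and since A1 is tangent to RJ there, SR ⟂ RJ, with radius 14.2, so the center S sits 14.2 in from both sides at S = (-28.40, -30.20). That places the tangent points at V = (-42.60, -30.20) on UV and R = (-28.40, -44.40) on RJ. Then |EV| = |V − E| = 52.22.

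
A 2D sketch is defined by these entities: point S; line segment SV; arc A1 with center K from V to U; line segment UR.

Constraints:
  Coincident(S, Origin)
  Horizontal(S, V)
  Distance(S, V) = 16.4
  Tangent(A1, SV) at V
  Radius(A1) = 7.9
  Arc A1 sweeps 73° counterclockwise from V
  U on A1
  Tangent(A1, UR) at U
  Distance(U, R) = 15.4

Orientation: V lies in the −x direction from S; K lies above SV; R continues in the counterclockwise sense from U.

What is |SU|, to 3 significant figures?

10.5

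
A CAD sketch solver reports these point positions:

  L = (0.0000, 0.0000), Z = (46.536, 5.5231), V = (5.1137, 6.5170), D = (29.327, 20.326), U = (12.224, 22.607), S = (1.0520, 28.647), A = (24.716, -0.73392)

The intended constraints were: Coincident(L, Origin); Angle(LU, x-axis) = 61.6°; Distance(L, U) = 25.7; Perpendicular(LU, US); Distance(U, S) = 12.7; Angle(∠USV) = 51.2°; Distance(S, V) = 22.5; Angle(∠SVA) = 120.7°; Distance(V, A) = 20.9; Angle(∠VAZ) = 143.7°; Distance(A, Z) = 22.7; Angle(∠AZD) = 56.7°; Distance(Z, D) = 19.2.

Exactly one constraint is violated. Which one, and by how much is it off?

Distance(Z, D) = 19.2 — off by 3.50.

L = (0.00, 0.00) ✓; LU at 61.60° ✓; |LU| = 25.70 ✓; ∠(LU, US) = 90.00° ✓; |US| = 12.70 ✓; ∠USV = 51.20° ✓; |SV| = 22.50 ✓; ∠SVA = 120.7° ✓; |VA| = 20.90 ✓; ∠VAZ = 143.7° ✓; |AZ| = 22.70 ✓; ∠AZD = 56.70° ✓; |ZD| = 22.70 ✗.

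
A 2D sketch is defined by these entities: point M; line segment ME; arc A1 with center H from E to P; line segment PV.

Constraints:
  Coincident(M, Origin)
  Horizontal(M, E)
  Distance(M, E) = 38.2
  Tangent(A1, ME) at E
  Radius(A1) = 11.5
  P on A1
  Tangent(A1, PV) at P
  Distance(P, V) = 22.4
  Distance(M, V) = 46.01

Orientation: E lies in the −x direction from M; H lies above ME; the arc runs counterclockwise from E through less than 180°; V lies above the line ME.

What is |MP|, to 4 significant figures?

29.77

Checks: |HP| = 11.50 ✓; ∠(HP, PV) = 90.00° ✓; |PV| = 22.40 ✓; |MV| = 46.01 ✓.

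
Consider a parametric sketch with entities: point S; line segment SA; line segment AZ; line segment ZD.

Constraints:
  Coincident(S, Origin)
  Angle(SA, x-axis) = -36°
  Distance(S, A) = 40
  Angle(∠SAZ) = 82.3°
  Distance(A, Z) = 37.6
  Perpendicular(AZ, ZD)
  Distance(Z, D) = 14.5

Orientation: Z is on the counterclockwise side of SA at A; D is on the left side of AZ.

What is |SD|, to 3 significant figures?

40.9

S is at the origin; SA runs at -36.0° with length 40.0, so A = 40.0·(cos -36.0°, sin -36.0°) = (32.4, -23.5). ∠SAZ = 82.3°, so AZ runs at -36.0° + (180° − 82.3°) = 61.7° from the x-axis; with |AZ| = 37.6, Z = A + 37.6·(cos 61.7°, sin 61.7°) = (50.2, 9.59). The perpendicularity gives ZD at right angles to AZ; with |ZD| = 14.5 on the left of AZ, D = Z + 14.5·(-0.880, 0.474) = (37.4, 16.5). Then |SD| = |D − S| = 40.9.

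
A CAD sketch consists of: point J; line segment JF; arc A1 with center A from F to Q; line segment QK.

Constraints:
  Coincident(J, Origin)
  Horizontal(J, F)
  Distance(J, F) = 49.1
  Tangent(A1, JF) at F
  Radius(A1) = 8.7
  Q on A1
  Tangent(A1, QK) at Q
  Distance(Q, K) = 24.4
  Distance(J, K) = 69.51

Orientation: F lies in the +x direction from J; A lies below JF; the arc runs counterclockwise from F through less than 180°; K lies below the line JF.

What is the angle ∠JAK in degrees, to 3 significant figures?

130°

Checks: |AQ| = 8.700 ✓; ∠(AQ, QK) = 90.00° ✓; |QK| = 24.40 ✓; |JK| = 69.51 ✓.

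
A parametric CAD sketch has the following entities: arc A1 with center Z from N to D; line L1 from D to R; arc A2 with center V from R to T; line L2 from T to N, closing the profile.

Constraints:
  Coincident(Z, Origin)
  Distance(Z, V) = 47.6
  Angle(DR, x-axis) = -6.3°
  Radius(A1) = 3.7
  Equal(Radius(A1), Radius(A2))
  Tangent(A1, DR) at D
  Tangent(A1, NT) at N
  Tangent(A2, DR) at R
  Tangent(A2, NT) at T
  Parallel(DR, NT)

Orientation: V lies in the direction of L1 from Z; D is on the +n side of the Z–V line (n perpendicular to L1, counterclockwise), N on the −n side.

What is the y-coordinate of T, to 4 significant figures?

-8.901

The slot axis is L1's direction at -6.3°, so u = (cos -6.3°, sin -6.3°) = (0.9940, -0.1097) and n = (−sin -6.3°, cos -6.3°) = (0.1097, 0.9940). Z is at the origin and V lies 47.6 along u from Z, so V = 47.6·u = (47.31, -5.223). Tangency of A1 to both parallel lines with radius 3.7 puts D and N at Z ± 3.7·n: D = (0.4060, 3.678), N = (-0.4060, -3.678). Equal radii place R and T the same way about V: R = V + 3.7·n = (47.72, -1.546), T = V − 3.7·n = (46.91, -8.901). So T.y = -8.901.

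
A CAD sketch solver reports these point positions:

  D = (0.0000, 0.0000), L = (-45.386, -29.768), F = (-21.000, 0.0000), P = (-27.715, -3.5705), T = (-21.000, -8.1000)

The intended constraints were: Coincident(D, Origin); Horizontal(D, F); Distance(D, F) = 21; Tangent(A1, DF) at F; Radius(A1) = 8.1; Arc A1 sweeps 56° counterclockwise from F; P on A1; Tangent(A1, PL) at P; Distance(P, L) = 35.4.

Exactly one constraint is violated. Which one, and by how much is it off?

Distance(P, L) = 35.4 — off by 3.80.

D = (0.00, 0.00) ✓; D.y = 0.00, F.y = 0.00 ✓; |DF| = 21.00 ✓; ∠(TF, FD) = 90.00° ✓; |TF| = 8.100 ✓; bearing(T→P) − bearing(T→F) = 56.00° ✓; |TP| = 8.100 ✓; ∠(TP, PL) = 90.00° ✓; |PL| = 31.60 ✗.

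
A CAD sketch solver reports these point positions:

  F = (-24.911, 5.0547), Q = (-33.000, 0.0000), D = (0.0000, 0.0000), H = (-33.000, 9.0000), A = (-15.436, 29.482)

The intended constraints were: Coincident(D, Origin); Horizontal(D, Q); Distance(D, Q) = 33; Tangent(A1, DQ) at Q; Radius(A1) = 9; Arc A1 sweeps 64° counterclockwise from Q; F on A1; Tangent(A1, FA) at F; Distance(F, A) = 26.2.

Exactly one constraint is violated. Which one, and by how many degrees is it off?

Tangent(A1, FA) at F — off by 4.80°.

D = (0.00, 0.00) ✓; D.y = 0.00, Q.y = 0.00 ✓; |DQ| = 33.00 ✓; ∠(HQ, QD) = 90.00° ✓; |HQ| = 9.000 ✓; bearing(H→F) − bearing(H→Q) = 64.00° ✓; |HF| = 9.000 ✓; ∠(HF, FA) = 85.20° ✗; |FA| = 26.20 ✓.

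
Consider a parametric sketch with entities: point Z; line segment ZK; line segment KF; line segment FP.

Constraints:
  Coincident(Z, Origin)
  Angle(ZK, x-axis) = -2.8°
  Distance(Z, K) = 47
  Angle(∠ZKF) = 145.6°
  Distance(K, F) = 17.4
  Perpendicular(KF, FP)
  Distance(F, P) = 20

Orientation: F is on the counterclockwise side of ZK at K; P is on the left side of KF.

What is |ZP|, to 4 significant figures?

56.56

∠ZKF = 145.6°, so KF runs at -2.8° + (180° − 145.6°) = 31.60° from the x-axis; with |KF| = 17.4, F = K + 17.4·(cos 31.60°, sin 31.60°) = (61.76, 6.821). KF is perpendicular to FP; with |FP| = 20.0 on the left of KF, P = F + 20.0·(-0.5240, 0.8517) = (51.28, 23.86). Then |ZP| = |P − Z| = 56.56.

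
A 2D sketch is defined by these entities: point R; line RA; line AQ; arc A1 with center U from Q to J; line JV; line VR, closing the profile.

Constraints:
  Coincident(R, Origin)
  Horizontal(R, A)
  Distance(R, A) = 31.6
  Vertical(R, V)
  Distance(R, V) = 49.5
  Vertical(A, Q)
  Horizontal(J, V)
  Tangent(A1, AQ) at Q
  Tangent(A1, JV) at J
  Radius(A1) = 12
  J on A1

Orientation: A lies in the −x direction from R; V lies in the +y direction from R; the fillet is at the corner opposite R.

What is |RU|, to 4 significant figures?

42.31

R is at the origin; RA is horizontal with |RA| = 31.6 and A on the −x side, so A = (-31.60, 0.000). RV is vertical with |RV| = 49.5 and V on the +y side, so V = (0.000, 49.50). The virtual corner opposite R is at (-31.60, 49.50). Since A1 is tangent to AQ there, UQ ⟂ AQ and A1 meets JV tangentially, so UJ is at right angles to JV, with radius 12.0, so the center U sits 12.0 in from both sides at U = (-19.60, 37.50). Then |RU| = |U − R| = 42.31.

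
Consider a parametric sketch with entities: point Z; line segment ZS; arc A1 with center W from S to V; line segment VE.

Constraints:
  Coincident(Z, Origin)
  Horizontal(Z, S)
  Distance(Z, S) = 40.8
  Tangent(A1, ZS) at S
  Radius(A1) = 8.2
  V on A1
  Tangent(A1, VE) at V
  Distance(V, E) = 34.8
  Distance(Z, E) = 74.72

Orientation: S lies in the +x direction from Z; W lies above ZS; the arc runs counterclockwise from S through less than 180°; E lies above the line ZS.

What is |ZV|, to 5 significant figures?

47.626

Z is at the origin; ZS is horizontal with |ZS| = 40.8 and S on the +x side, so S = (40.800, 0.0000). Tangency of A1 to ZS means the radius WS is perpendicular to ZS, so W = S + (0, 8.2) = (40.800, 8.2000). Since WV ⟂ VE (tangency), |WE| = √(8.2² + 34.8²) = 35.753 regardless of where V sits on A1. So E lies on both circle(Z, 74.72) and circle(W, 35.753); the above-ZS intersection is E = (67.567, 31.902). V is the foot of the tangent from E: V = (47.499, 3.4714).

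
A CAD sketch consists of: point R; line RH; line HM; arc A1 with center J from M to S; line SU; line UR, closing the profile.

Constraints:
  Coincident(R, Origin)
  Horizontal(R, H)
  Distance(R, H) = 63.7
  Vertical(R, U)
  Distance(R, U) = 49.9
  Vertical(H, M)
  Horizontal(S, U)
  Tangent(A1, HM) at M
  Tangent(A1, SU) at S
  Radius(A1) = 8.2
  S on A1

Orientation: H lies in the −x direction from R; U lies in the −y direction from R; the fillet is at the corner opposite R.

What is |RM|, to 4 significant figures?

76.14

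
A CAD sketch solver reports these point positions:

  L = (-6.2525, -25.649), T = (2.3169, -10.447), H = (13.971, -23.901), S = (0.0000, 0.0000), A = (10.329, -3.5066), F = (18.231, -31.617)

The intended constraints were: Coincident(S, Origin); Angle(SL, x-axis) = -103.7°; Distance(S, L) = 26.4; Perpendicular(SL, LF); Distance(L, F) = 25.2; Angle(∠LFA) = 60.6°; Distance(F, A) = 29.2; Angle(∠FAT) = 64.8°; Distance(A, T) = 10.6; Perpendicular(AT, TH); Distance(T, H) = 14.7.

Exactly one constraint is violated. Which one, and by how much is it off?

Distance(T, H) = 14.7 — off by 3.10.

S = (0.00, 0.00) ✓; SL at -103.7° ✓; |SL| = 26.40 ✓; ∠(SL, LF) = 90.00° ✓; |LF| = 25.20 ✓; ∠LFA = 60.60° ✓; |FA| = 29.20 ✓; ∠FAT = 64.80° ✓; |AT| = 10.60 ✓; ∠(AT, TH) = 90.00° ✓; |TH| = 17.80 ✗.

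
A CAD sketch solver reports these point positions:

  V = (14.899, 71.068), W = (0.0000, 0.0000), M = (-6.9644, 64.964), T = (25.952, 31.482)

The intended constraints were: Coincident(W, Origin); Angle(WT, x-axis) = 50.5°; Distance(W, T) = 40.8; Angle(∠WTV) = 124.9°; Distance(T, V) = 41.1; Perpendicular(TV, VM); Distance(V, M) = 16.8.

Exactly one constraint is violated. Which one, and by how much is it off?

Distance(V, M) = 16.8 — off by 5.90.

W = (0.00, 0.00) ✓; WT at 50.50° ✓; |WT| = 40.80 ✓; ∠WTV = 124.9° ✓; |TV| = 41.10 ✓; ∠(TV, VM) = 90.00° ✓; |VM| = 22.70 ✗.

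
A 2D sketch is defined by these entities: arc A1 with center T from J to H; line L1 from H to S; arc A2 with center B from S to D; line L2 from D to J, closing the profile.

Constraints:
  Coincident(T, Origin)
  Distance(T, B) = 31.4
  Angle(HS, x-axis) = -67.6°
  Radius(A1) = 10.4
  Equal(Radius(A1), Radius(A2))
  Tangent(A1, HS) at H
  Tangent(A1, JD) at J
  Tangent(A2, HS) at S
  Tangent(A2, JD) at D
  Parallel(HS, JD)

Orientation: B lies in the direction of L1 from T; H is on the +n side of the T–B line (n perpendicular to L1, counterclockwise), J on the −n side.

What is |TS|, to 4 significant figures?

33.08

The slot axis is L1's direction at -67.6°, so u = (cos -67.6°, sin -67.6°) = (0.3811, -0.9245) and n = (−sin -67.6°, cos -67.6°) = (0.9245, 0.3811). T is at the origin and B lies 31.4 along u from T, so B = 31.4·u = (11.97, -29.03). Tangency of A1 to both parallel lines with radius 10.4 puts H and J at T ± 10.4·n: H = (9.615, 3.963), J = (-9.615, -3.963). Equal radii place S and D the same way about B: S = B + 10.4·n = (21.58, -25.07), D = B − 10.4·n = (2.350, -32.99). Then |TS| = |S − T| = 33.08.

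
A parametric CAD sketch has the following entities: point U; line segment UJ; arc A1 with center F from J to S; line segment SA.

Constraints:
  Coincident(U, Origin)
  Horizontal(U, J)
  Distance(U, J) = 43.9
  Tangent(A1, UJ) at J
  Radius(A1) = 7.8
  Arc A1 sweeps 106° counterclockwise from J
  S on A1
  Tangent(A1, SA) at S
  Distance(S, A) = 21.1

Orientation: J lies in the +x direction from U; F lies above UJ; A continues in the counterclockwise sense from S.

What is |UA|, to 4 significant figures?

54.70

On A1, J sits at bearing -90° from F; a 106° counterclockwise sweep puts S at bearing 16°, so S = F + 7.8·(cos 16°, sin 16°) = (51.40, 9.950). A1 meets SA tangentially, so FS is at right angles to SA, so SA runs along (−sin 16°, cos 16°); with |SA| = 21.1, A = (45.58, 30.23). Then |UA| = |A − U| = 54.70.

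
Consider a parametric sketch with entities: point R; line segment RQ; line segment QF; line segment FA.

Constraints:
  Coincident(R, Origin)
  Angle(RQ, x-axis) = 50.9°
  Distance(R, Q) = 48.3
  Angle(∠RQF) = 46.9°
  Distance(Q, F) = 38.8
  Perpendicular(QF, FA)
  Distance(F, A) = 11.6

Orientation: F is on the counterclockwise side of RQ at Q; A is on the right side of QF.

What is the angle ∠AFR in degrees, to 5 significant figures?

170.66°

R is at the origin; RQ runs at 50.9° with length 48.3, so Q = 48.3·(cos 50.9°, sin 50.9°) = (30.462, 37.483). ∠RQF = 46.9°, so QF runs at 50.9° + (180° − 46.9°) = 184.00° from the x-axis; with |QF| = 38.8, F = Q + 38.8·(cos 184.00°, sin 184.00°) = (-8.2438, 34.776). The perpendicularity gives FA at right angles to QF; with |FA| = 11.6 on the right of QF, A = F + 11.6·(-0.069756, 0.99756) = (-9.0530, 46.348). Then cos ∠AFR = FA·FR / (|FA||FR|), giving 170.66°.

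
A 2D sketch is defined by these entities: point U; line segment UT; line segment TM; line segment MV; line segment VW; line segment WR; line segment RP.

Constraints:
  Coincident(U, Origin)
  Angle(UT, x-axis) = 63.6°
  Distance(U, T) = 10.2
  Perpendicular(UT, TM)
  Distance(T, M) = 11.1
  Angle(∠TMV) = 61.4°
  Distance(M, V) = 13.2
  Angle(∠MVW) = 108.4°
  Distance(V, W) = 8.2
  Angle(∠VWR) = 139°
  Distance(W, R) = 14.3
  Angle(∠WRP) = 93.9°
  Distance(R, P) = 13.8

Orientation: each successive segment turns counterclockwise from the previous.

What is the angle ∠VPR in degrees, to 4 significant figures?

64.72°

U is at the origin; UT runs at 63.6° with length 10.2, so T = (4.535, 9.136). UT ⟂ TM, so TM runs at 153.6°; with |TM| = 11.1, M = (-5.407, 14.07). ∠TMV = 61.4° gives MV at -87.80° from the x-axis; with |MV| = 13.2, V = (-4.900, 0.8814). ∠MVW = 108.4° gives VW at -16.20° from the x-axis; with |VW| = 8.2, W = (2.974, -1.406). ∠VWR = 139.0° gives WR at 24.80° from the x-axis; with |WR| = 14.3, R = (15.96, 4.592). ∠WRP = 93.9° gives RP at 110.9° from the x-axis; with |RP| = 13.8, P = (11.03, 17.48). Then cos ∠VPR = PV·PR / (|PV||PR|), giving 64.72°.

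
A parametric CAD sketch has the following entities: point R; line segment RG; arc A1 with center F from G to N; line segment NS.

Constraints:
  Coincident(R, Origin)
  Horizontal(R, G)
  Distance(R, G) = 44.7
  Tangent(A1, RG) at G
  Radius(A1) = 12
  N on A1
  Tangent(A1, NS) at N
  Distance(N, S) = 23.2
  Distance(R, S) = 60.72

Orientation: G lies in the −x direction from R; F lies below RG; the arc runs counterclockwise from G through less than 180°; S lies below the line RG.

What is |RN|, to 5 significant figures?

58.222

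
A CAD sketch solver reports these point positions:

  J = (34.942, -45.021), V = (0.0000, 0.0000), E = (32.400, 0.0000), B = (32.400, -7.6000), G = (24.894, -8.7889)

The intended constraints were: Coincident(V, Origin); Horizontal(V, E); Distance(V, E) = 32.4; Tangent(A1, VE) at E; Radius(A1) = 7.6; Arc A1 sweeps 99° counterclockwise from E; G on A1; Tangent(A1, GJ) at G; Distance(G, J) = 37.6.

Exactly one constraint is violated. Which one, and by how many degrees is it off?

Tangent(A1, GJ) at G — off by 6.50°.

V = (0.00, 0.00) ✓; V.y = 0.00, E.y = 0.00 ✓; |VE| = 32.40 ✓; ∠(BE, EV) = 90.00° ✓; |BE| = 7.600 ✓; bearing(B→G) − bearing(B→E) = 99.00° ✓; |BG| = 7.600 ✓; ∠(BG, GJ) = 83.50° ✗; |GJ| = 37.60 ✓.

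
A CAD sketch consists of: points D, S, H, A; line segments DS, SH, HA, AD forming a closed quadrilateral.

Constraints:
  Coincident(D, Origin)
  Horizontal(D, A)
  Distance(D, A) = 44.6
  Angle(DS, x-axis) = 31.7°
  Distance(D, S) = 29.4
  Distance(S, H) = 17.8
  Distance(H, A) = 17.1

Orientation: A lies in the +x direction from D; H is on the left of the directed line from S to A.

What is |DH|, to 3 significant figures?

46.0

Checks: D.y = 0.00, A.y = 0.00 ✓; |SH| = 17.80 ✓; |HA| = 17.10 ✓.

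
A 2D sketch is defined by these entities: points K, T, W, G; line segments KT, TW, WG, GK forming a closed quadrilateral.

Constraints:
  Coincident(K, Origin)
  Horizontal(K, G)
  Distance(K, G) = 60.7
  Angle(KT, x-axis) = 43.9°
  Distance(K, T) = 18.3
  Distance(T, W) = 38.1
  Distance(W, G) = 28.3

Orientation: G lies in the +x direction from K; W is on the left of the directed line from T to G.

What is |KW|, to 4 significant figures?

55.34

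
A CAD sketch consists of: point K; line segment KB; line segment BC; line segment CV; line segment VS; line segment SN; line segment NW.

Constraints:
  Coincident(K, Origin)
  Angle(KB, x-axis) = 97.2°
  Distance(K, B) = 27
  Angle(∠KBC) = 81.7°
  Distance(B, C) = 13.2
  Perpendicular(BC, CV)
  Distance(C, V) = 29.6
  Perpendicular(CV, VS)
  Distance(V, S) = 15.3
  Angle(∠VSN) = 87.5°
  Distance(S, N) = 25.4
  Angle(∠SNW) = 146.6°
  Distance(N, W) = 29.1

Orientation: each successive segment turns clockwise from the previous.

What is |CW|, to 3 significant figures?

19.6

K is at the origin; KB runs at 97.2° with length 27.0, so B = (-3.38, 26.8). ∠KBC = 81.7° gives BC at -1.10° from the x-axis; with |BC| = 13.2, C = (9.81, 26.5). BC ⟂ CV, so CV runs at -91.1°; with |CV| = 29.6, V = (9.25, -3.06). CV is perpendicular to VS, so VS runs at 179°; with |VS| = 15.3, S = (-6.05, -2.77). ∠VSN = 87.5° gives SN at 86.4° from the x-axis; with |SN| = 25.4, N = (-4.46, 22.6). ∠SNW = 146.6° gives NW at 53.0° from the x-axis; with |NW| = 29.1, W = (13.1, 45.8). Then |CW| = |W − C| = 19.6.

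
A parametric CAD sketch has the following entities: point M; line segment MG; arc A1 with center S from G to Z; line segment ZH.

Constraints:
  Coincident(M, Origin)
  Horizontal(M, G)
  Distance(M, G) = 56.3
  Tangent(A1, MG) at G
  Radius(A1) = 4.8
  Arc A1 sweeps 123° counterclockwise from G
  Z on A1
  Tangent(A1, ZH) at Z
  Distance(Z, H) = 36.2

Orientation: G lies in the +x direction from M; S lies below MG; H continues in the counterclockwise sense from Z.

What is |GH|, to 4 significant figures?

40.90

On A1, G sits at bearing 90° from S; a 123° counterclockwise sweep puts Z at bearing 213°, so Z = S + 4.8·(cos 213°, sin 213°) = (52.27, -7.414). Tangency of A1 to ZH means the radius SZ is perpendicular to ZH, so ZH runs along (−sin 213°, cos 213°); with |ZH| = 36.2, H = (71.99, -37.77). Then |GH| = |H − G| = 40.90.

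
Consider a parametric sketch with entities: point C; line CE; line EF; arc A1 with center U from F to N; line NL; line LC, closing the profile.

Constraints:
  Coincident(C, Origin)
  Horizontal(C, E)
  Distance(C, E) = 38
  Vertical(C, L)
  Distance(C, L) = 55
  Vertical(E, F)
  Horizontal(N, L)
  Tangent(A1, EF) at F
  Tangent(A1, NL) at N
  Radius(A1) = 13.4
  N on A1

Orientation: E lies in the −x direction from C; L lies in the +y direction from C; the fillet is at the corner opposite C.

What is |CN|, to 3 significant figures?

60.3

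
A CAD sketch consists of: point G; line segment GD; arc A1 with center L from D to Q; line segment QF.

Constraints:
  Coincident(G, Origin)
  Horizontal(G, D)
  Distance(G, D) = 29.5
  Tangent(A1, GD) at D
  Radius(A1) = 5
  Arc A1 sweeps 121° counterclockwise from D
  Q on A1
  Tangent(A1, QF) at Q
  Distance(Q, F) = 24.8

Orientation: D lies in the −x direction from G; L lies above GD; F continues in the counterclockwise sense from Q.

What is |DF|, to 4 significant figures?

30.06

G is at the origin; G and D share the same y with |GD| = 29.5 and D on the −x side, so D = (-29.50, 0.000). Tangency of A1 to GD means the radius LD is perpendicular to GD, so L = D + (0, 5) = (-29.50, 5.000). On A1, D sits at bearing -90° from L; a 121° counterclockwise sweep puts Q at bearing 31°, so Q = L + 5.0·(cos 31°, sin 31°) = (-25.21, 7.575). A1 meets QF tangentially, so LQ is at right angles to QF, so QF runs along (−sin 31°, cos 31°); with |QF| = 24.8, F = (-37.99, 28.83). Then |DF| = |F − D| = 30.06.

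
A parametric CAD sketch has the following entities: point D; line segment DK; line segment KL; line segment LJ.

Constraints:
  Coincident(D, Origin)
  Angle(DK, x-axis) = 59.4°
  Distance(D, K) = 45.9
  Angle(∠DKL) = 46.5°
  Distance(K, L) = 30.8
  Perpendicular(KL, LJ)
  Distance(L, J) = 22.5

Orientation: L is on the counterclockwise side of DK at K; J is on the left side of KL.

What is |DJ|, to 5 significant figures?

10.824

∠DKL = 46.5°, so KL runs at 59.4° + (180° − 46.5°) = 192.90° from the x-axis; with |KL| = 30.8, L = K + 30.8·(cos 192.90°, sin 192.90°) = (-6.6576, 32.632). KL ⟂ LJ; with |LJ| = 22.5 on the left of KL, J = L + 22.5·(0.22325, -0.97476) = (-1.6345, 10.700). Then |DJ| = |J − D| = 10.824.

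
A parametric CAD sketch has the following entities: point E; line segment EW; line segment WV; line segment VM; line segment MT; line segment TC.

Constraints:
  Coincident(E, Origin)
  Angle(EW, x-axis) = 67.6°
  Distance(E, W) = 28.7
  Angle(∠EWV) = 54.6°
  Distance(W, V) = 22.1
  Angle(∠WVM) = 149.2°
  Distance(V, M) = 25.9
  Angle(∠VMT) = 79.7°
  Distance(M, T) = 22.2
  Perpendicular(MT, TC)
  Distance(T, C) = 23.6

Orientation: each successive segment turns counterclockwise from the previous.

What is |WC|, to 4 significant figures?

18.78

E is at the origin; EW runs at 67.6° with length 28.7, so W = (10.94, 26.53). ∠EWV = 54.6° gives WV at -167.0° from the x-axis; with |WV| = 22.1, V = (-10.60, 21.56). ∠WVM = 149.2° gives VM at -136.2° from the x-axis; with |VM| = 25.9, M = (-29.29, 3.637). ∠VMT = 79.7° gives MT at -35.90° from the x-axis; with |MT| = 22.2, T = (-11.31, -9.381). The perpendicularity gives TC at right angles to MT, so TC runs at 54.10°; with |TC| = 23.6, C = (2.531, 9.736). Then |WC| = |C − W| = 18.78.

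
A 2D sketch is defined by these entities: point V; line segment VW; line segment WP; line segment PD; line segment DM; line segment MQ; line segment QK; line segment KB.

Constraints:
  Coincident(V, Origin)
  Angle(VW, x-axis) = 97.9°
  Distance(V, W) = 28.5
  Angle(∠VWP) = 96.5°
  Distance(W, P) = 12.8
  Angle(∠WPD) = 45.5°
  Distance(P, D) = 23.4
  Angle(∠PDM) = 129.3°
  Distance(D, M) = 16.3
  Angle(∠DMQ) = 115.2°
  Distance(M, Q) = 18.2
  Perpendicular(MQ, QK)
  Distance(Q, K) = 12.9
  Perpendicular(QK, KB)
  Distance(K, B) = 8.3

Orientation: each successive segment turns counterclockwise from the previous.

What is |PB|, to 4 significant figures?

23.95

The perpendicularity gives QK at right angles to MQ, so QK runs at 161.4°; with |QK| = 12.9, K = (9.862, 34.87). QK is perpendicular to KB, so KB runs at -108.6°; with |KB| = 8.3, B = (7.214, 27.00). Then |PB| = |B − P| = 23.95.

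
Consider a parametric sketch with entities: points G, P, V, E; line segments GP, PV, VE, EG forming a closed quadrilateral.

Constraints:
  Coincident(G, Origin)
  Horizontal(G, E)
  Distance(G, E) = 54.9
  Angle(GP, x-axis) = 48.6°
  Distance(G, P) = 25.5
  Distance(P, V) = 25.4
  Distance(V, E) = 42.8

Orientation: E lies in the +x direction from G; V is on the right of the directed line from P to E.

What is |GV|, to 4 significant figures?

13.83

G is at the origin; GE is horizontal with |GE| = 54.9 and E in +x, so E = (54.9, 0). GP runs at 48.6° with |GP| = 25.5, so P = (16.86, 19.13). V is determined by |PV| = 25.4 and |VE| = 42.8 together: it lies at the intersection of circle(P, 25.4) and circle(E, 42.8). With |PE| = 42.58, the foot of the radical line on PE is 7.351 from P and the perpendicular offset is √(25.4² − 7.351²) = 24.31. Taking the right-of-PE solution: V = (12.51, -5.896).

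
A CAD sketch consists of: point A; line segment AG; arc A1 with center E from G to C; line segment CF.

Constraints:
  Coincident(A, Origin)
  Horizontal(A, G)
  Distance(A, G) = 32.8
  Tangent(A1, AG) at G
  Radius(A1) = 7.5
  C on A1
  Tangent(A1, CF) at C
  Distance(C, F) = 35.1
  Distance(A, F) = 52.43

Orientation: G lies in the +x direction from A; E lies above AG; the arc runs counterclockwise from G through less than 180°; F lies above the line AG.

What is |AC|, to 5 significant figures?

41.130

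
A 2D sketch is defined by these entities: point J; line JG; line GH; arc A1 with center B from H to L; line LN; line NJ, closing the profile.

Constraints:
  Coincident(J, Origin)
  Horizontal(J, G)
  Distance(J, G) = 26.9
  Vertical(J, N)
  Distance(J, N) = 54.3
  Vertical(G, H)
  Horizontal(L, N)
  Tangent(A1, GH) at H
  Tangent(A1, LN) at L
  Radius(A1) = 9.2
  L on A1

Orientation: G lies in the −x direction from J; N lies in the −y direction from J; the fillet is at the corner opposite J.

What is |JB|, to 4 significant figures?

48.45

J is at the origin; JG is horizontal with |JG| = 26.9 and G on the −x side, so G = (-26.90, 0.000). JN is vertical with |JN| = 54.3 and N on the −y side, so N = (0.000, -54.30). The virtual corner opposite J is at (-26.90, -54.30). Tangency of A1 to GH means the radius BH is perpendicular to GH and the tangent condition forces BL to be normal to LN, with radius 9.2, so the center B sits 9.2 in from both sides at B = (-17.70, -45.10). Then |JB| = |B − J| = 48.45.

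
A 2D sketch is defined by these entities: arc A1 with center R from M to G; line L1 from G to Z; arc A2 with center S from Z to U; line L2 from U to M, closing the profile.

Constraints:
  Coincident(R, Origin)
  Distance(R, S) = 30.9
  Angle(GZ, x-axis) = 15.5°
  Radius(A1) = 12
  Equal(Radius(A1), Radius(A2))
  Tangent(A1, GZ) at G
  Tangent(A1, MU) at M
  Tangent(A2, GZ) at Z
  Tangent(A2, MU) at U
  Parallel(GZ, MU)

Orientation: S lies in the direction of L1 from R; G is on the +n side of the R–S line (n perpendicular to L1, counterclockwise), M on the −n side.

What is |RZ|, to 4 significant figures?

33.15

The slot axis is L1's direction at 15.5°, so u = (cos 15.5°, sin 15.5°) = (0.9636, 0.2672) and n = (−sin 15.5°, cos 15.5°) = (-0.2672, 0.9636). R is at the origin and S lies 30.9 along u from R, so S = 30.9·u = (29.78, 8.258). Tangency of A1 to both parallel lines with radius 12.0 puts G and M at R ± 12.0·n: G = (-3.207, 11.56), M = (3.207, -11.56). Equal radii place Z and U the same way about S: Z = S + 12.0·n = (26.57, 19.82), U = S − 12.0·n = (32.98, -3.306). Then |RZ| = |Z − R| = 33.15.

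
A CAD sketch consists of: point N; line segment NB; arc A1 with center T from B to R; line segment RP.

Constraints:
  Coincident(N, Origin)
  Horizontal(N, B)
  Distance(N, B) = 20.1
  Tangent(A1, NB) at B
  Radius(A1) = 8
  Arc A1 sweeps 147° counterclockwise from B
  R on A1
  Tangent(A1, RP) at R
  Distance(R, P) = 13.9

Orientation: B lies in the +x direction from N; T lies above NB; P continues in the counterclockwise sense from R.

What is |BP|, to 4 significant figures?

23.45

N is at the origin; NB is horizontal with |NB| = 20.1 and B on the +x side, so B = (20.10, 0.000). Tangency of A1 to NB means the radius TB is perpendicular to NB, so T = B + (0, 8) = (20.10, 8.000). On A1, B sits at bearing -90° from T; a 147° counterclockwise sweep puts R at bearing 57°, so R = T + 8.0·(cos 57°, sin 57°) = (24.46, 14.71). Tangency of A1 to RP means the radius TR is perpendicular to RP, so RP runs along (−sin 57°, cos 57°); with |RP| = 13.9, P = (12.80, 22.28). Then |BP| = |P − B| = 23.45.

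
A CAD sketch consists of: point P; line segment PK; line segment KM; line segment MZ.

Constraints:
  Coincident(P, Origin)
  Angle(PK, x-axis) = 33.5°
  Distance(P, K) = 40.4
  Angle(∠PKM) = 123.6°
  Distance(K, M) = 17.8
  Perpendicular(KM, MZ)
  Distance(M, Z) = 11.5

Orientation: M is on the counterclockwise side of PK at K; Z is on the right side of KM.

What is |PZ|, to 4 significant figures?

60.42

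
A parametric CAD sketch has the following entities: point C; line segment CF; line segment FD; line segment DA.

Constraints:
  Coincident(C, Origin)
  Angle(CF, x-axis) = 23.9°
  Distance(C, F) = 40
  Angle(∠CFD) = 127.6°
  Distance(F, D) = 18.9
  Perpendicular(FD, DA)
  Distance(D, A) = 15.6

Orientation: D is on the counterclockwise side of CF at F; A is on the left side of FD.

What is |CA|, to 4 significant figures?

46.20

∠CFD = 127.6°, so FD runs at 23.9° + (180° − 127.6°) = 76.30° from the x-axis; with |FD| = 18.9, D = F + 18.9·(cos 76.30°, sin 76.30°) = (41.05, 34.57). FD is perpendicular to DA; with |DA| = 15.6 on the left of FD, A = D + 15.6·(-0.9715, 0.2368) = (25.89, 38.26). Then |CA| = |A − C| = 46.20.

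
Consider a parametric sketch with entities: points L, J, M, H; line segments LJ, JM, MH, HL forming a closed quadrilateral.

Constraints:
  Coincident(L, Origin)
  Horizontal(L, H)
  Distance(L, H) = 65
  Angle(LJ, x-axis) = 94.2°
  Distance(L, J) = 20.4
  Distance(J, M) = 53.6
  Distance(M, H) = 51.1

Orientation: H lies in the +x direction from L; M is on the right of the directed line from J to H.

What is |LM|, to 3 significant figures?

35.5

L is at the origin; L and H share the same y with |LH| = 65.0 and H in +x, so H = (65.0, 0). LJ runs at 94.2° with |LJ| = 20.4, so J = (-1.49, 20.3). M is determined by |JM| = 53.6 and |MH| = 51.1 together: it lies at the intersection of circle(J, 53.6) and circle(H, 51.1). With |JH| = 69.5, the foot of the radical line on JH is 36.7 from J and the perpendicular offset is √(53.6² − 36.7²) = 39.1. Taking the right-of-JH solution: M = (22.1, -27.8).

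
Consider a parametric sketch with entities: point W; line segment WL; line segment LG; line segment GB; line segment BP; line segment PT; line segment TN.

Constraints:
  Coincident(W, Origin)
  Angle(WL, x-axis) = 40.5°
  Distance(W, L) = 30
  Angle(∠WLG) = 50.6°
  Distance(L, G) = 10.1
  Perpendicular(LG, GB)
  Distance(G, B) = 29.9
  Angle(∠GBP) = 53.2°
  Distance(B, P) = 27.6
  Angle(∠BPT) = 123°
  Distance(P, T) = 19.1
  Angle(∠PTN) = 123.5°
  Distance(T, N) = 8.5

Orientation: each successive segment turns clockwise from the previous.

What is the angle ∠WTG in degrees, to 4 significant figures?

28.84°

W is at the origin; WL runs at 40.5° with length 30.0, so L = (22.81, 19.48). ∠WLG = 50.6° gives LG at -88.90° from the x-axis; with |LG| = 10.1, G = (23.01, 9.385). The perpendicularity gives GB at right angles to LG, so GB runs at -178.9°; with |GB| = 29.9, B = (-6.888, 8.811). ∠GBP = 53.2° gives BP at 54.30° from the x-axis; with |BP| = 27.6, P = (9.217, 31.22). ∠BPT = 123.0° gives PT at -2.700° from the x-axis; with |PT| = 19.1, T = (28.30, 30.33). Then cos ∠WTG = TW·TG / (|TW||TG|), giving 28.84°.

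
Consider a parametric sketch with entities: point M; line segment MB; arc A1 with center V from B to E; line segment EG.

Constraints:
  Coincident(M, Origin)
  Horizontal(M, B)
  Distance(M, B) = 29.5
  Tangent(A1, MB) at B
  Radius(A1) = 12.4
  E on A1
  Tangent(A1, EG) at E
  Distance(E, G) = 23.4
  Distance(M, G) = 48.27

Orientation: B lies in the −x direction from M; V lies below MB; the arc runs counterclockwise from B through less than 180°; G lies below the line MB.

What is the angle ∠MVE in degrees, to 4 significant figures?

173.0°

M is at the origin; MB is horizontal with |MB| = 29.5 and B on the −x side, so B = (-29.50, 0.000). A1 meets MB tangentially, so VB is at right angles to MB, so V = B + (0, -12.4) = (-29.50, -12.40). Since VE ⟂ EG (tangency), |VG| = √(12.4² + 23.4²) = 26.48 regardless of where E sits on A1. So G lies on both circle(M, 48.27) and circle(V, 26.48); the below-MB intersection is G = (-28.62, -38.87). E is the foot of the tangent from G: E = (-40.26, -18.57).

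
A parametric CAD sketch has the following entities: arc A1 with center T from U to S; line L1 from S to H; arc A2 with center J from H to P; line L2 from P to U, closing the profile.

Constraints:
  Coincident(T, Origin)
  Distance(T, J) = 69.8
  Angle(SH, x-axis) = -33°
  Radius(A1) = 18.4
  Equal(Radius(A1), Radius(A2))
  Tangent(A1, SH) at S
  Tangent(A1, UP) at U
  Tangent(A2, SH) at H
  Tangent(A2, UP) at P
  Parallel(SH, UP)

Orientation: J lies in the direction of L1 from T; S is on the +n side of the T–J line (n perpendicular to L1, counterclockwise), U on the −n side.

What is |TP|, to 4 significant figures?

72.18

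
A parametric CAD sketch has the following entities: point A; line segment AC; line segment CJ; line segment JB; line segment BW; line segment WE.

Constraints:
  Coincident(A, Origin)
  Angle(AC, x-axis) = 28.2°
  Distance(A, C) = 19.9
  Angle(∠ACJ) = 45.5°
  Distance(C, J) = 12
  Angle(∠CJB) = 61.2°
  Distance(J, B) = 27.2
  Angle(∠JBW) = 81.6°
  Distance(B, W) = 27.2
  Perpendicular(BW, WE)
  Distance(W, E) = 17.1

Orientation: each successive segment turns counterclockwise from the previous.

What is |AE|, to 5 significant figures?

33.361

∠JBW = 81.6° gives BW at 19.900° from the x-axis; with |BW| = 27.2, W = (37.079, -4.4234). The perpendicularity gives WE at right angles to BW, so WE runs at 109.90°; with |WE| = 17.1, E = (31.259, 11.656). Then |AE| = |E − A| = 33.361.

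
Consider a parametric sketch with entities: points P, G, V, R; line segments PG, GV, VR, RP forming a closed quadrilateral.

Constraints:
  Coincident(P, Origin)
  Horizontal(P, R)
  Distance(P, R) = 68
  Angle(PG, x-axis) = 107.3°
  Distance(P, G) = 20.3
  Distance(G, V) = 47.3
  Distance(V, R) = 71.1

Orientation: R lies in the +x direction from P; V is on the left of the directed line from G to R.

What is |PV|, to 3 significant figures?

60.8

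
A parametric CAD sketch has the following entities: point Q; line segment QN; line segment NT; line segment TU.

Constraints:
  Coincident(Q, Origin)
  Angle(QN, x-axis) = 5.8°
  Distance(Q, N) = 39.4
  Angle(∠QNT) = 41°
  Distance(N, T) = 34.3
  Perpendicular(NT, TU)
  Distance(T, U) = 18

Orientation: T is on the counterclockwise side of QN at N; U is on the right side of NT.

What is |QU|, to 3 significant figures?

44.1

∠QNT = 41.0°, so NT runs at 5.8° + (180° − 41.0°) = 145° from the x-axis; with |NT| = 34.3, T = N + 34.3·(cos 145°, sin 145°) = (11.2, 23.8). The perpendicularity gives TU at right angles to NT; with |TU| = 18.0 on the right of NT, U = T + 18.0·(0.576, 0.817) = (21.5, 38.5). Then |QU| = |U − Q| = 44.1.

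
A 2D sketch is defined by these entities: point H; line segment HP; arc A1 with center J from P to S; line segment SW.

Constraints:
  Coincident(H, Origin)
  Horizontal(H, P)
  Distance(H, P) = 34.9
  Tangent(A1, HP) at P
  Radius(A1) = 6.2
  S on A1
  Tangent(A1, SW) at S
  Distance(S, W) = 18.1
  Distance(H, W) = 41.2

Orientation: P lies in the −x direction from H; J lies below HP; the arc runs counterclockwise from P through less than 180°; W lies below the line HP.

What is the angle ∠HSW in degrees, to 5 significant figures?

76.585°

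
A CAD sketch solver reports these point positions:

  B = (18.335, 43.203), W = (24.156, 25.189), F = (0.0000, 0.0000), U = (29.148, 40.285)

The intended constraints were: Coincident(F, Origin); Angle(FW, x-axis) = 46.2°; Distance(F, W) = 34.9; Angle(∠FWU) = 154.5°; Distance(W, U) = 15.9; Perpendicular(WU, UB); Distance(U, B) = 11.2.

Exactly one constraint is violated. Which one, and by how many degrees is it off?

Perpendicular(WU, UB) — off by 3.20°.

F = (0.00, 0.00) ✓; FW at 46.20° ✓; |FW| = 34.90 ✓; ∠FWU = 154.5° ✓; |WU| = 15.90 ✓; ∠(WU, UB) = 93.20° ✗; |UB| = 11.20 ✓.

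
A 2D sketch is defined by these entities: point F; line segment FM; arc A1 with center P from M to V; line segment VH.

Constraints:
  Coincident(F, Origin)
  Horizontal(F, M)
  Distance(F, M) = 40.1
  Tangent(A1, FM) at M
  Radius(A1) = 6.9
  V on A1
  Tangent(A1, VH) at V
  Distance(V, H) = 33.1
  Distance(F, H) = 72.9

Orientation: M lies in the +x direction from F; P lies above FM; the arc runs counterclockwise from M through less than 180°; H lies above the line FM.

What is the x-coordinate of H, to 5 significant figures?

68.241

Checks: F.y = 0.00, M.y = 0.00 ✓; |PV| = 6.900 ✓; ∠(PV, VH) = 90.00° ✓; |VH| = 33.10 ✓; |FH| = 72.90 ✓.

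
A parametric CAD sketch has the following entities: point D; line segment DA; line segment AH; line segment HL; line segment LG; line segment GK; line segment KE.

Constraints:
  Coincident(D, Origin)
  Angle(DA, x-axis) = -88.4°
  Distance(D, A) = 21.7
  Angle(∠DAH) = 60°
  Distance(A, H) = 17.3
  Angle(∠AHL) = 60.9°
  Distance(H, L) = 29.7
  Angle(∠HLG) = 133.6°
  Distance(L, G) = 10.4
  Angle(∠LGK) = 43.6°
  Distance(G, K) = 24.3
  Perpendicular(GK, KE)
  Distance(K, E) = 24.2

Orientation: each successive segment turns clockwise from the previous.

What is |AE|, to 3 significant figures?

33.4

D is at the origin; DA runs at -88.4° with length 21.7, so A = (0.606, -21.7). ∠DAH = 60.0° gives AH at 152° from the x-axis; with |AH| = 17.3, H = (-14.6, -13.5). ∠AHL = 60.9° gives HL at 32.5° from the x-axis; with |HL| = 29.7, L = (10.4, 2.49). ∠HLG = 133.6° gives LG at -13.9° from the x-axis; with |LG| = 10.4, G = (20.5, -0.00381). ∠LGK = 43.6° gives GK at -150° from the x-axis; with |GK| = 24.3, K = (-0.576, -12.0). The perpendicularity gives KE at right angles to GK, so KE runs at 120°; with |KE| = 24.2, E = (-12.6, 8.98). Then |AE| = |E − A| = 33.4.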